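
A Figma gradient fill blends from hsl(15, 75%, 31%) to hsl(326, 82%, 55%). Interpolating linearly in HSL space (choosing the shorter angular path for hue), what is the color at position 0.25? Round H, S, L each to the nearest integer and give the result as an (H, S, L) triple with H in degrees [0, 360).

(3, 77, 37)

Hue: 326 − 15 = 311°, but |311| > 180 so the shorter arc goes the other way: Δh = 311 − 360 = -49°.
H = 15 + 0.25 × (-49) = 2.75 → 3°
S = 75 + 0.25 × (82 − 75) = 76.75 → 77%
L = 31 + 0.25 × (55 − 31) = 37 → 37%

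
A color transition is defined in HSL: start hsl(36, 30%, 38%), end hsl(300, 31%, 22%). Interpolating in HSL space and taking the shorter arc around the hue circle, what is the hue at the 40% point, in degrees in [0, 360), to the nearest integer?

Hue: 300 − 36 = 264°, but |264| > 180 so the shorter arc goes the other way: Δh = 264 − 360 = -96°.
H = 36 + 0.4 × (-96) = -2.4 → -2 → -2 mod 360 = 358°

358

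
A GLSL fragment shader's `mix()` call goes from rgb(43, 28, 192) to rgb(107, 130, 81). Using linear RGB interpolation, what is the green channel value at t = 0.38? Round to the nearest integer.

67

G = 28 + 0.38 × (130 − 28) = 66.76 → 67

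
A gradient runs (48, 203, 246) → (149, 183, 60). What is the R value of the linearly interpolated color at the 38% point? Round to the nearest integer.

86

R = 48 + 0.38 × (149 − 48) = 86.38 → 86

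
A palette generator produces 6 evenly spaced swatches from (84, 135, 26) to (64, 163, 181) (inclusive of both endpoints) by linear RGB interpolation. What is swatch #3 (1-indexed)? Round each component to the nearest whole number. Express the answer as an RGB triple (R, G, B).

With 6 swatches and endpoints inclusive, swatch 3 sits at t = (3 − 1)/(6 − 1) = 2/5 ≈ 0.4.
R = 84 + 0.4 × (64 − 84) = 76 → 76
G = 135 + 0.4 × (163 − 135) = 146.2 → 146
B = 26 + 0.4 × (181 − 26) = 88 → 88

(76, 146, 88)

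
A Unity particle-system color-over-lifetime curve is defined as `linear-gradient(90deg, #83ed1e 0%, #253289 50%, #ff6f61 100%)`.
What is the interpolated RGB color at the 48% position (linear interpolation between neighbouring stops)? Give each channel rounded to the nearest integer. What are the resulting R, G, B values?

48% lies between the 0% and 50% stops, so the local fraction is t = (48 − 0)/(50 − 0) = 48/50 ≈ 0.96.
#83ed1e → (131, 237, 30); #253289 → (37, 50, 137).
R = 131 + 0.96 × (37 − 131) = 40.76 → 41
G = 237 + 0.96 × (50 − 237) = 57.48 → 57
B = 30 + 0.96 × (137 − 30) = 132.72 → 133

(41, 57, 133)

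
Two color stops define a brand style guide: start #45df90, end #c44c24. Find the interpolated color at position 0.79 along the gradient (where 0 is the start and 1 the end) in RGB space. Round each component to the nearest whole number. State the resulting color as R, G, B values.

(169, 107, 59)

#45df90 → (69, 223, 144); #c44c24 → (196, 76, 36).
R = 69 + 0.79 × (196 − 69) = 69 + 0.79 × 127 = 169.33 → 169
G = 223 + 0.79 × (76 − 223) = 223 + 0.79 × -147 = 106.87 → 107
B = 144 + 0.79 × (36 − 144) = 144 + 0.79 × -108 = 58.68 → 59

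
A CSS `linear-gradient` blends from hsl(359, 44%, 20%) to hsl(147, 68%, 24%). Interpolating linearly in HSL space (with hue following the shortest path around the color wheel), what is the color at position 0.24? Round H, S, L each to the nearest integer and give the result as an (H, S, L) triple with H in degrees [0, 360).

Hue: 147 − 359 = -212°, but |-212| > 180 so the shorter arc goes the other way: Δh = -212 + 360 = 148°.
H = 359 + 0.24 × (148) = 394.52 → 395 → 395 mod 360 = 35°
S = 44 + 0.24 × (68 − 44) = 49.76 → 50%
L = 20 + 0.24 × (24 − 20) = 20.96 → 21%

(35, 50, 21)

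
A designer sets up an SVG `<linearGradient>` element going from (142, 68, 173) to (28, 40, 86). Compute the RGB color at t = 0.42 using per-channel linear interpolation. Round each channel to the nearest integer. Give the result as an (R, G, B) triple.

R = 142 + 0.42 × (28 − 142) = 142 + 0.42 × -114 = 94.12 → 94
G = 68 + 0.42 × (40 − 68) = 68 + 0.42 × -28 = 56.24 → 56
B = 173 + 0.42 × (86 − 173) = 173 + 0.42 × -87 = 136.46 → 136

(94, 56, 136)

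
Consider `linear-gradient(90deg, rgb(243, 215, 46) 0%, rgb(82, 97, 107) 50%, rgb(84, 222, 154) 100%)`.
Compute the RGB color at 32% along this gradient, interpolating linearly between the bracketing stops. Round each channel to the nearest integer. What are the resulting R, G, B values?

32% lies between the 0% and 50% stops, so the local fraction is t = (32 − 0)/(50 − 0) = 32/50 ≈ 0.64.
R = 243 + 0.64 × (82 − 243) = 139.96 → 140
G = 215 + 0.64 × (97 − 215) = 139.48 → 139
B = 46 + 0.64 × (107 − 46) = 85.04 → 85

(140, 139, 85)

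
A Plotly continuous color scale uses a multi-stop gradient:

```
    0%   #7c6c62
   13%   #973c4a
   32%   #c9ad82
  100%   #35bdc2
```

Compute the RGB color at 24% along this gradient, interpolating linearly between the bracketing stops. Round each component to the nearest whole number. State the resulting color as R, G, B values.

24% lies between the 13% and 32% stops, so the local fraction is t = (24 − 13)/(32 − 13) = 11/19 ≈ 0.5789.
#973c4a → (151, 60, 74); #c9ad82 → (201, 173, 130).
R = 151 + 0.5789 × (201 − 151) = 179.945 → 180
G = 60 + 0.5789 × (173 − 60) = 125.416 → 125
B = 74 + 0.5789 × (130 − 74) = 106.418 → 106

(180, 125, 106)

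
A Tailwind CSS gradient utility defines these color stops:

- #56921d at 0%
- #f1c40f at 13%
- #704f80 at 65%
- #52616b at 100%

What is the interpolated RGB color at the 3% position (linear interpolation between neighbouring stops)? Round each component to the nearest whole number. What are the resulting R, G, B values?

(122, 158, 26)

3% lies between the 0% and 13% stops, so the local fraction is t = (3 − 0)/(13 − 0) = 3/13 ≈ 0.2308.
#56921d → (86, 146, 29); #f1c40f → (241, 196, 15).
R = 86 + 0.2308 × (241 − 86) = 121.774 → 122
G = 146 + 0.2308 × (196 − 146) = 157.54 → 158
B = 29 + 0.2308 × (15 − 29) = 25.769 → 26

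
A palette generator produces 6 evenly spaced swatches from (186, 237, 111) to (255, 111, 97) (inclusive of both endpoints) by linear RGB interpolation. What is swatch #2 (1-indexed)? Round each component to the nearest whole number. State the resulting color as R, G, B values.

With 6 swatches and endpoints inclusive, swatch 2 sits at t = (2 − 1)/(6 − 1) = 1/5 ≈ 0.2.
R = 186 + 0.2 × (255 − 186) = 199.8 → 200
G = 237 + 0.2 × (111 − 237) = 211.8 → 212
B = 111 + 0.2 × (97 − 111) = 108.2 → 108

(200, 212, 108)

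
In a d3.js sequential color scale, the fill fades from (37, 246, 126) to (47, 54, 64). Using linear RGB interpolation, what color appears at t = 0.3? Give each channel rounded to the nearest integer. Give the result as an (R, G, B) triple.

(40, 188, 107)

R = 37 + 0.3 × (47 − 37) = 37 + 0.3 × 10 = 40 → 40
G = 246 + 0.3 × (54 − 246) = 246 + 0.3 × -192 = 188.4 → 188
B = 126 + 0.3 × (64 − 126) = 126 + 0.3 × -62 = 107.4 → 107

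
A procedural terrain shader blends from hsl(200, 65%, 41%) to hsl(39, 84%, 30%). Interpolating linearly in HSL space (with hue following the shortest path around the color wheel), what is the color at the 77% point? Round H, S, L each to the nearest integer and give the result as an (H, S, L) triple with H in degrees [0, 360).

(76, 80, 33)

Hue arc: Δh = 39 − 200 = -161° (|Δh| ≤ 180, already the shorter path).
H = 200 + 0.77 × (-161) = 76.03 → 76°
S = 65 + 0.77 × (84 − 65) = 79.63 → 80%
L = 41 + 0.77 × (30 − 41) = 32.53 → 33%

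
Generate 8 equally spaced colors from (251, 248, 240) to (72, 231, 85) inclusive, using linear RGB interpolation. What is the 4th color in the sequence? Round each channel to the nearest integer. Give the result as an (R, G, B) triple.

(174, 241, 174)

With 8 swatches and endpoints inclusive, swatch 4 sits at t = (4 − 1)/(8 − 1) = 3/7 ≈ 0.4286.
R = 251 + 0.4286 × (72 − 251) = 174.281 → 174
G = 248 + 0.4286 × (231 − 248) = 240.714 → 241
B = 240 + 0.4286 × (85 − 240) = 173.567 → 174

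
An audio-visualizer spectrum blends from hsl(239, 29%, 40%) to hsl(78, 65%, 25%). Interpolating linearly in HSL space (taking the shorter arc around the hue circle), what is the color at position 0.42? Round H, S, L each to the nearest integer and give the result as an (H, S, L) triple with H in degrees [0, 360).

(171, 44, 34)

Hue arc: Δh = 78 − 239 = -161° (|Δh| ≤ 180, already the shorter path).
H = 239 + 0.42 × (-161) = 171.38 → 171°
S = 29 + 0.42 × (65 − 29) = 44.12 → 44%
L = 40 + 0.42 × (25 − 40) = 33.7 → 34%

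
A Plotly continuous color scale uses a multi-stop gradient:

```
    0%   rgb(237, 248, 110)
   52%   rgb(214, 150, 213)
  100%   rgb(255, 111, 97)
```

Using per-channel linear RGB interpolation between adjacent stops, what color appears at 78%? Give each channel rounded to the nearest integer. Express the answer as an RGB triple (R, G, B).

(236, 129, 150)

78% lies between the 52% and 100% stops, so the local fraction is t = (78 − 52)/(100 − 52) = 26/48 ≈ 0.5417.
R = 214 + 0.5417 × (255 − 214) = 236.21 → 236
G = 150 + 0.5417 × (111 − 150) = 128.874 → 129
B = 213 + 0.5417 × (97 − 213) = 150.163 → 150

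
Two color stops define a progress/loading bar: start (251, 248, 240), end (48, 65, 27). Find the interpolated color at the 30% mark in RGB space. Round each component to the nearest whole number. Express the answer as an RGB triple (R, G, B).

(190, 193, 176)

30% corresponds to t = 0.3.
R = 251 + 0.3 × (48 − 251) = 251 + 0.3 × -203 = 190.1 → 190
G = 248 + 0.3 × (65 − 248) = 248 + 0.3 × -183 = 193.1 → 193
B = 240 + 0.3 × (27 − 240) = 240 + 0.3 × -213 = 176.1 → 176
So the blended color is (190, 193, 176), about #bec1b0.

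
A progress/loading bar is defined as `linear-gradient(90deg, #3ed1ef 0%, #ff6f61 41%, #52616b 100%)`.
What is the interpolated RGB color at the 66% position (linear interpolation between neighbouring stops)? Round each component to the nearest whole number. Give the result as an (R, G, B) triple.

(182, 105, 101)

66% lies between the 41% and 100% stops, so the local fraction is t = (66 − 41)/(100 − 41) = 25/59 ≈ 0.4237.
#ff6f61 → (255, 111, 97); #52616b → (82, 97, 107).
R = 255 + 0.4237 × (82 − 255) = 181.7 → 182
G = 111 + 0.4237 × (97 − 111) = 105.068 → 105
B = 97 + 0.4237 × (107 − 97) = 101.237 → 101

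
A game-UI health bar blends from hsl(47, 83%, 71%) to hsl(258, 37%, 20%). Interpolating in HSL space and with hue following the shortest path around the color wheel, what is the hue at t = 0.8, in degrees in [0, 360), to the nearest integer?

288

Hue: 258 − 47 = 211°, but |211| > 180 so the shorter arc goes the other way: Δh = 211 − 360 = -149°.
H = 47 + 0.8 × (-149) = -72.2 → -72 → -72 mod 360 = 288°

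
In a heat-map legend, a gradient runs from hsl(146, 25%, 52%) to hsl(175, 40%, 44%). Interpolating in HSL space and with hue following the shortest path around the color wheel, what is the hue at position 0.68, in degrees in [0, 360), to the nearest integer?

Hue arc: Δh = 175 − 146 = 29° (|Δh| ≤ 180, already the shorter path).
H = 146 + 0.68 × (29) = 165.72 → 166°

166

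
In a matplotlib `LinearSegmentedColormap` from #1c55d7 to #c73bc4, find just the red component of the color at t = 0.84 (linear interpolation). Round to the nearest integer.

R₁ = 28 (from #1c55d7), R₂ = 199 (from #c73bc4).
R = 28 + 0.84 × (199 − 28) = 171.64 → 172

172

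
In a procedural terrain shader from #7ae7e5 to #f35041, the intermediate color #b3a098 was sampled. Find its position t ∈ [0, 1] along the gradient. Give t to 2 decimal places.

0.47

Invert the lerp on the B channel (largest span, 164): t = (152 − 229) / (65 − 229) = -77/-164 = 0.46951.
Check on R: (179 − 122)/(243 − 122) = 0.4711 ✓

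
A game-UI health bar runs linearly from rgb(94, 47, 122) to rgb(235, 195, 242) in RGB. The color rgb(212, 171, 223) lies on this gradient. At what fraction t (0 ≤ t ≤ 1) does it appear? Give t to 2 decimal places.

0.84

Invert the lerp on the G channel (largest span, 148): t = (171 − 47) / (195 − 47) = 124/148 = 0.83784.
Check on R: (212 − 94)/(235 − 94) = 0.8369 ✓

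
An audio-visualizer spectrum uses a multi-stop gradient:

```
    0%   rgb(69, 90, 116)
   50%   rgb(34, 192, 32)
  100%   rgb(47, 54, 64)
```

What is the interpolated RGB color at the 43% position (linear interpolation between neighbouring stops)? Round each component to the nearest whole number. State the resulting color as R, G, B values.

43% lies between the 0% and 50% stops, so the local fraction is t = (43 − 0)/(50 − 0) = 43/50 ≈ 0.86.
R = 69 + 0.86 × (34 − 69) = 38.9 → 39
G = 90 + 0.86 × (192 − 90) = 177.72 → 178
B = 116 + 0.86 × (32 − 116) = 43.76 → 44

(39, 178, 44)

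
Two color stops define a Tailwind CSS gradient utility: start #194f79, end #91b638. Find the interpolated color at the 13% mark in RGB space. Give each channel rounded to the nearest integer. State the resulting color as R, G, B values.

#194f79 → (25, 79, 121); #91b638 → (145, 182, 56).
13% corresponds to t = 0.13.
R = 25 + 0.13 × (145 − 25) = 25 + 0.13 × 120 = 40.6 → 41
G = 79 + 0.13 × (182 − 79) = 79 + 0.13 × 103 = 92.39 → 92
B = 121 + 0.13 × (56 − 121) = 121 + 0.13 × -65 = 112.55 → 113

(41, 92, 113)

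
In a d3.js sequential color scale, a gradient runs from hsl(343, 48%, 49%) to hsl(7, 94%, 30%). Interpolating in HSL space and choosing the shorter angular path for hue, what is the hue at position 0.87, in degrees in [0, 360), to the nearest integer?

4

Hue: 7 − 343 = -336°, but |-336| > 180 so the shorter arc goes the other way: Δh = -336 + 360 = 24°.
H = 343 + 0.87 × (24) = 363.88 → 364 → 364 mod 360 = 4°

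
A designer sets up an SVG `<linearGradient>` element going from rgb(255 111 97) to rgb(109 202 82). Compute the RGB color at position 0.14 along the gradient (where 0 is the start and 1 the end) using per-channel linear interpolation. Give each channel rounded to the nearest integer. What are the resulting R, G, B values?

(235, 124, 95)

R = 255 + 0.14 × (109 − 255) = 255 + 0.14 × -146 = 234.56 → 235
G = 111 + 0.14 × (202 − 111) = 111 + 0.14 × 91 = 123.74 → 124
B = 97 + 0.14 × (82 − 97) = 97 + 0.14 × -15 = 94.9 → 95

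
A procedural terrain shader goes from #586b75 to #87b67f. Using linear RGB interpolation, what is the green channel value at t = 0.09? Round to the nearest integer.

G₁ = 107 (from #586b75), G₂ = 182 (from #87b67f).
G = 107 + 0.09 × (182 − 107) = 113.75 → 114

114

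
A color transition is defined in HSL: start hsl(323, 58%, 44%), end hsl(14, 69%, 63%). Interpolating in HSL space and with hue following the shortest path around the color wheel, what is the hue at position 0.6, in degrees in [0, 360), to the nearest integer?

354

Hue: 14 − 323 = -309°, but |-309| > 180 so the shorter arc goes the other way: Δh = -309 + 360 = 51°.
H = 323 + 0.6 × (51) = 353.6 → 354°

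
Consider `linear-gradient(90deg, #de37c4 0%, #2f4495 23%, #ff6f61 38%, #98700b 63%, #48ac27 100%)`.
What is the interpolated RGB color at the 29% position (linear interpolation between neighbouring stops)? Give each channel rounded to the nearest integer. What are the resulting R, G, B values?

29% lies between the 23% and 38% stops, so the local fraction is t = (29 − 23)/(38 − 23) = 6/15 ≈ 0.4.
#2f4495 → (47, 68, 149); #ff6f61 → (255, 111, 97).
R = 47 + 0.4 × (255 − 47) = 130.2 → 130
G = 68 + 0.4 × (111 − 68) = 85.2 → 85
B = 149 + 0.4 × (97 − 149) = 128.2 → 128

(130, 85, 128)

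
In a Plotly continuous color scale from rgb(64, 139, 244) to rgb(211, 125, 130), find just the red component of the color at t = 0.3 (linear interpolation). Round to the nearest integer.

R = 64 + 0.3 × (211 − 64) = 108.1 → 108

108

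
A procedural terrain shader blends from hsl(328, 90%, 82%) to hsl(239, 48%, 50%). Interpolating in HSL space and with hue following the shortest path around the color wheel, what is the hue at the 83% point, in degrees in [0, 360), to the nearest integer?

254

Hue arc: Δh = 239 − 328 = -89° (|Δh| ≤ 180, already the shorter path).
H = 328 + 0.83 × (-89) = 254.13 → 254°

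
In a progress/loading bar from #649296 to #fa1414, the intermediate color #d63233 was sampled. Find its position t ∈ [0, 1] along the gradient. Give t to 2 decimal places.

Invert the lerp on the R channel (largest span, 150): t = (214 − 100) / (250 − 100) = 114/150 = 0.76.
Check on G: (50 − 146)/(20 − 146) = 0.7619 ✓

0.76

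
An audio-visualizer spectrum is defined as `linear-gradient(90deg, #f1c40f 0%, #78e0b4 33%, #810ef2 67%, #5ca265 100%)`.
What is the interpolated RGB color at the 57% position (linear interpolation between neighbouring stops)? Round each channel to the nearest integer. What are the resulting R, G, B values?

(126, 76, 224)

57% lies between the 33% and 67% stops, so the local fraction is t = (57 − 33)/(67 − 33) = 24/34 ≈ 0.7059.
#78e0b4 → (120, 224, 180); #810ef2 → (129, 14, 242).
R = 120 + 0.7059 × (129 − 120) = 126.353 → 126
G = 224 + 0.7059 × (14 − 224) = 75.761 → 76
B = 180 + 0.7059 × (242 − 180) = 223.766 → 224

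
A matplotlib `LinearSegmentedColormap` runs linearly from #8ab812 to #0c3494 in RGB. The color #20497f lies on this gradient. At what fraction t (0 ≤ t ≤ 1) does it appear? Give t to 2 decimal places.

Invert the lerp on the G channel (largest span, 132): t = (73 − 184) / (52 − 184) = -111/-132 = 0.84091.
Check on R: (32 − 138)/(12 − 138) = 0.8413 ✓

0.84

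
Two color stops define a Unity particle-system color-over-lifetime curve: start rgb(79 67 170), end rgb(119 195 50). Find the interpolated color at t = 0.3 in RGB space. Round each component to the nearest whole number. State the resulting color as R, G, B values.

R = 79 + 0.3 × (119 − 79) = 79 + 0.3 × 40 = 91 → 91
G = 67 + 0.3 × (195 − 67) = 67 + 0.3 × 128 = 105.4 → 105
B = 170 + 0.3 × (50 − 170) = 170 + 0.3 × -120 = 134 → 134

(91, 105, 134)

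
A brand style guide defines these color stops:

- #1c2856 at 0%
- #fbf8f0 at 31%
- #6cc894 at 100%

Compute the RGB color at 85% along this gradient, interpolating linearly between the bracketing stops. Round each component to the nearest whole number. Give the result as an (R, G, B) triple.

85% lies between the 31% and 100% stops, so the local fraction is t = (85 − 31)/(100 − 31) = 54/69 ≈ 0.7826.
#fbf8f0 → (251, 248, 240); #6cc894 → (108, 200, 148).
R = 251 + 0.7826 × (108 − 251) = 139.088 → 139
G = 248 + 0.7826 × (200 − 248) = 210.435 → 210
B = 240 + 0.7826 × (148 − 240) = 168.001 → 168

(139, 210, 168)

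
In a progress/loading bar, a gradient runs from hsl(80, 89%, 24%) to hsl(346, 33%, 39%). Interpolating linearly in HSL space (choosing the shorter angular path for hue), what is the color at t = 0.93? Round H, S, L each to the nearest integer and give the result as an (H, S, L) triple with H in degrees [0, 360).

Hue: 346 − 80 = 266°, but |266| > 180 so the shorter arc goes the other way: Δh = 266 − 360 = -94°.
H = 80 + 0.93 × (-94) = -7.42 → -7 → -7 mod 360 = 353°
S = 89 + 0.93 × (33 − 89) = 36.92 → 37%
L = 24 + 0.93 × (39 − 24) = 37.95 → 38%

(353, 37, 38)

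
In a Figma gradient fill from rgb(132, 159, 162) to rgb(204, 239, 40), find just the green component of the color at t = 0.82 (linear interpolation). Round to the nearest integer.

G = 159 + 0.82 × (239 − 159) = 224.6 → 225

225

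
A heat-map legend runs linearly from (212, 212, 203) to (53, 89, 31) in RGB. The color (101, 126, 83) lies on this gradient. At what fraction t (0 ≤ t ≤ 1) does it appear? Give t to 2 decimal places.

Invert the lerp on the B channel (largest span, 172): t = (83 − 203) / (31 − 203) = -120/-172 = 0.69767.
Check on R: (101 − 212)/(53 − 212) = 0.6981 ✓

0.70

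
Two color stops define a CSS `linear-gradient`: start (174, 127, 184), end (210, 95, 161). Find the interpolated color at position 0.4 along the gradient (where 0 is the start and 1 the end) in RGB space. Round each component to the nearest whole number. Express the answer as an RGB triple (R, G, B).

R = 174 + 0.4 × (210 − 174) = 174 + 0.4 × 36 = 188.4 → 188
G = 127 + 0.4 × (95 − 127) = 127 + 0.4 × -32 = 114.2 → 114
B = 184 + 0.4 × (161 − 184) = 184 + 0.4 × -23 = 174.8 → 175

(188, 114, 175)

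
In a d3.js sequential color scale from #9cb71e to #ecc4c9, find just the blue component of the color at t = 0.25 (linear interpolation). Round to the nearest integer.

B₁ = 30 (from #9cb71e), B₂ = 201 (from #ecc4c9).
B = 30 + 0.25 × (201 − 30) = 72.75 → 73

73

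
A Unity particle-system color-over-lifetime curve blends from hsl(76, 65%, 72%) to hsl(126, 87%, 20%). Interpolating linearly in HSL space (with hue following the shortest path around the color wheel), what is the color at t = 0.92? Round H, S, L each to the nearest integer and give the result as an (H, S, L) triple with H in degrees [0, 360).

(122, 85, 24)

Hue arc: Δh = 126 − 76 = 50° (|Δh| ≤ 180, already the shorter path).
H = 76 + 0.92 × (50) = 122 → 122°
S = 65 + 0.92 × (87 − 65) = 85.24 → 85%
L = 72 + 0.92 × (20 − 72) = 24.16 → 24%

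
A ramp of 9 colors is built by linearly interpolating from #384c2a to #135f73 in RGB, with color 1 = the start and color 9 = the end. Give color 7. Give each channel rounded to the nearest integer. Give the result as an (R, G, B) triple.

With 9 swatches and endpoints inclusive, swatch 7 sits at t = (7 − 1)/(9 − 1) = 6/8 ≈ 0.75.
#384c2a → (56, 76, 42); #135f73 → (19, 95, 115).
R = 56 + 0.75 × (19 − 56) = 28.25 → 28
G = 76 + 0.75 × (95 − 76) = 90.25 → 90
B = 42 + 0.75 × (115 − 42) = 96.75 → 97

(28, 90, 97)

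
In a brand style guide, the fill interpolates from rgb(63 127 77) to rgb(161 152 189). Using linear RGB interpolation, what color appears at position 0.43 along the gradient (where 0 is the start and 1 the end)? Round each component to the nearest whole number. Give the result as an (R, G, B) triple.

(105, 138, 125)

R = 63 + 0.43 × (161 − 63) = 63 + 0.43 × 98 = 105.14 → 105
G = 127 + 0.43 × (152 − 127) = 127 + 0.43 × 25 = 137.75 → 138
B = 77 + 0.43 × (189 − 77) = 77 + 0.43 × 112 = 125.16 → 125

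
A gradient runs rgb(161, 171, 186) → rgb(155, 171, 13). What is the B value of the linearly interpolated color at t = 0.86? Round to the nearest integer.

37

B = 186 + 0.86 × (13 − 186) = 37.22 → 37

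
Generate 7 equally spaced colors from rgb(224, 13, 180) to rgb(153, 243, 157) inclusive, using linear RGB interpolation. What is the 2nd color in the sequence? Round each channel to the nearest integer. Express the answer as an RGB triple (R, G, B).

With 7 swatches and endpoints inclusive, swatch 2 sits at t = (2 − 1)/(7 − 1) = 1/6 ≈ 0.1667.
R = 224 + 0.1667 × (153 − 224) = 212.164 → 212
G = 13 + 0.1667 × (243 − 13) = 51.341 → 51
B = 180 + 0.1667 × (157 − 180) = 176.166 → 176

(212, 51, 176)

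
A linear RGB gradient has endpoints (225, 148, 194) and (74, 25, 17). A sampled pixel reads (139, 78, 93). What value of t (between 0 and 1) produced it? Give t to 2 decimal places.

0.57

Invert the lerp on the B channel (largest span, 177): t = (93 − 194) / (17 − 194) = -101/-177 = 0.57062.
Check on R: (139 − 225)/(74 − 225) = 0.5695 ✓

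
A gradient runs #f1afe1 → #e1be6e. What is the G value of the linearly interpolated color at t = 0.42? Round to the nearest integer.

G₁ = 175 (from #f1afe1), G₂ = 190 (from #e1be6e).
G = 175 + 0.42 × (190 − 175) = 181.3 → 181

181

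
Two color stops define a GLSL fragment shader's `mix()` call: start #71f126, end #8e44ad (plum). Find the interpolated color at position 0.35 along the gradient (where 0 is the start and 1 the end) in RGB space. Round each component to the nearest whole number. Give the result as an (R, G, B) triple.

#71f126 → (113, 241, 38); #8e44ad → (142, 68, 173).
R = 113 + 0.35 × (142 − 113) = 113 + 0.35 × 29 = 123.15 → 123
G = 241 + 0.35 × (68 − 241) = 241 + 0.35 × -173 = 180.45 → 180
B = 38 + 0.35 × (173 − 38) = 38 + 0.35 × 135 = 85.25 → 85

(123, 180, 85)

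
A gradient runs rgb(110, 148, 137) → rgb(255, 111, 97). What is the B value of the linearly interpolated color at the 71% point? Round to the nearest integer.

B = 137 + 0.71 × (97 − 137) = 108.6 → 109

109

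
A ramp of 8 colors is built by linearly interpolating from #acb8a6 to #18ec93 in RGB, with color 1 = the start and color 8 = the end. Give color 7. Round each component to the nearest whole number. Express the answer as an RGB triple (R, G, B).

With 8 swatches and endpoints inclusive, swatch 7 sits at t = (7 − 1)/(8 − 1) = 6/7 ≈ 0.8571.
#acb8a6 → (172, 184, 166); #18ec93 → (24, 236, 147).
R = 172 + 0.8571 × (24 − 172) = 45.149 → 45
G = 184 + 0.8571 × (236 − 184) = 228.569 → 229
B = 166 + 0.8571 × (147 − 166) = 149.715 → 150

(45, 229, 150)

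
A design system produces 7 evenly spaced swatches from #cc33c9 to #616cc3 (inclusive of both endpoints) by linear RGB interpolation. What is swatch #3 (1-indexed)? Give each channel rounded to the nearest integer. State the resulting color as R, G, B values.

With 7 swatches and endpoints inclusive, swatch 3 sits at t = (3 − 1)/(7 − 1) = 2/6 ≈ 0.3333.
#cc33c9 → (204, 51, 201); #616cc3 → (97, 108, 195).
R = 204 + 0.3333 × (97 − 204) = 168.337 → 168
G = 51 + 0.3333 × (108 − 51) = 69.998 → 70
B = 201 + 0.3333 × (195 − 201) = 199 → 199

(168, 70, 199)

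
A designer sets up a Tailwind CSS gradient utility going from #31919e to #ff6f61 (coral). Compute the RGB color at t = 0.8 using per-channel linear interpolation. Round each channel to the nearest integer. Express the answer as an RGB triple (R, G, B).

(214, 118, 109)

#31919e → (49, 145, 158); #ff6f61 → (255, 111, 97).
R = 49 + 0.8 × (255 − 49) = 49 + 0.8 × 206 = 213.8 → 214
G = 145 + 0.8 × (111 − 145) = 145 + 0.8 × -34 = 117.8 → 118
B = 158 + 0.8 × (97 − 158) = 158 + 0.8 × -61 = 109.2 → 109
So the blended color is (214, 118, 109), about #d6766d.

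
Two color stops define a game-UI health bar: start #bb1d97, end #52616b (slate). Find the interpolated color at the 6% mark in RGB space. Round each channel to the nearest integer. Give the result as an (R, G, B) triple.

(181, 33, 148)

#bb1d97 → (187, 29, 151); #52616b → (82, 97, 107).
6% corresponds to t = 0.06.
R = 187 + 0.06 × (82 − 187) = 187 + 0.06 × -105 = 180.7 → 181
G = 29 + 0.06 × (97 − 29) = 29 + 0.06 × 68 = 33.08 → 33
B = 151 + 0.06 × (107 − 151) = 151 + 0.06 × -44 = 148.36 → 148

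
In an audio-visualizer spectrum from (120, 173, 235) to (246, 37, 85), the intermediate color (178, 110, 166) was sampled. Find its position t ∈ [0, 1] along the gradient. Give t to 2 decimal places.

0.46

Invert the lerp on the B channel (largest span, 150): t = (166 − 235) / (85 − 235) = -69/-150 = 0.46.
Check on R: (178 − 120)/(246 − 120) = 0.4603 ✓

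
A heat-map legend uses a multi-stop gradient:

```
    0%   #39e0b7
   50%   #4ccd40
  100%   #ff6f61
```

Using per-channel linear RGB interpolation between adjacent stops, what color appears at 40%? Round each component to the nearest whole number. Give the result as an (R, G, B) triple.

(72, 209, 88)

40% lies between the 0% and 50% stops, so the local fraction is t = (40 − 0)/(50 − 0) = 40/50 ≈ 0.8.
#39e0b7 → (57, 224, 183); #4ccd40 → (76, 205, 64).
R = 57 + 0.8 × (76 − 57) = 72.2 → 72
G = 224 + 0.8 × (205 − 224) = 208.8 → 209
B = 183 + 0.8 × (64 − 183) = 87.8 → 88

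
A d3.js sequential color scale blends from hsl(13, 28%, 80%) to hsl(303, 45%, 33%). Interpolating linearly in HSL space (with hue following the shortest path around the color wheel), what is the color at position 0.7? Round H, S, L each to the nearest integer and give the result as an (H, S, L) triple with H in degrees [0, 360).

(324, 40, 47)

Hue: 303 − 13 = 290°, but |290| > 180 so the shorter arc goes the other way: Δh = 290 − 360 = -70°.
H = 13 + 0.7 × (-70) = -36 → -36 → -36 mod 360 = 324°
S = 28 + 0.7 × (45 − 28) = 39.9 → 40%
L = 80 + 0.7 × (33 − 80) = 47.1 → 47%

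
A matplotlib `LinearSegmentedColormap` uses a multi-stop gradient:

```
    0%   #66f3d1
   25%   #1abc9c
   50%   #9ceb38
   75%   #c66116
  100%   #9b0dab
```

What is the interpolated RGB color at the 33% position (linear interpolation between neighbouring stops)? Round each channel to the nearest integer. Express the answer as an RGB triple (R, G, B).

(68, 203, 124)

33% lies between the 25% and 50% stops, so the local fraction is t = (33 − 25)/(50 − 25) = 8/25 ≈ 0.32.
#1abc9c → (26, 188, 156); #9ceb38 → (156, 235, 56).
R = 26 + 0.32 × (156 − 26) = 67.6 → 68
G = 188 + 0.32 × (235 − 188) = 203.04 → 203
B = 156 + 0.32 × (56 − 156) = 124 → 124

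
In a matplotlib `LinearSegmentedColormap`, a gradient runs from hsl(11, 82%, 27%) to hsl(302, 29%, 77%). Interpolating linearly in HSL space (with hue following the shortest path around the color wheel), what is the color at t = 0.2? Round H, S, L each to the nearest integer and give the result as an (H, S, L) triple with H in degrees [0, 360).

Hue: 302 − 11 = 291°, but |291| > 180 so the shorter arc goes the other way: Δh = 291 − 360 = -69°.
H = 11 + 0.2 × (-69) = -2.8 → -3 → -3 mod 360 = 357°
S = 82 + 0.2 × (29 − 82) = 71.4 → 71%
L = 27 + 0.2 × (77 − 27) = 37 → 37%

(357, 71, 37)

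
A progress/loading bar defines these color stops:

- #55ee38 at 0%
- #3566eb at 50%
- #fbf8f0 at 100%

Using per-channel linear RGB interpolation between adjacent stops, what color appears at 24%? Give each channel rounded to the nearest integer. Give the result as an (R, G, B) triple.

24% lies between the 0% and 50% stops, so the local fraction is t = (24 − 0)/(50 − 0) = 24/50 ≈ 0.48.
#55ee38 → (85, 238, 56); #3566eb → (53, 102, 235).
R = 85 + 0.48 × (53 − 85) = 69.64 → 70
G = 238 + 0.48 × (102 − 238) = 172.72 → 173
B = 56 + 0.48 × (235 − 56) = 141.92 → 142

(70, 173, 142)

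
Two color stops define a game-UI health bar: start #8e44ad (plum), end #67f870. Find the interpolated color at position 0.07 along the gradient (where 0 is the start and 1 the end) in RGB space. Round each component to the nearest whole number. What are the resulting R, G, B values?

#8e44ad → (142, 68, 173); #67f870 → (103, 248, 112).
R = 142 + 0.07 × (103 − 142) = 142 + 0.07 × -39 = 139.27 → 139
G = 68 + 0.07 × (248 − 68) = 68 + 0.07 × 180 = 80.6 → 81
B = 173 + 0.07 × (112 − 173) = 173 + 0.07 × -61 = 168.73 → 169
So the blended color is (139, 81, 169), about #8b51a9.

(139, 81, 169)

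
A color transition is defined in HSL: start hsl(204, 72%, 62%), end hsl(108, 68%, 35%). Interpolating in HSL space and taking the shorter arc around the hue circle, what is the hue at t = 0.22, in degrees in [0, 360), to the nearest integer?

Hue arc: Δh = 108 − 204 = -96° (|Δh| ≤ 180, already the shorter path).
H = 204 + 0.22 × (-96) = 182.88 → 183°

183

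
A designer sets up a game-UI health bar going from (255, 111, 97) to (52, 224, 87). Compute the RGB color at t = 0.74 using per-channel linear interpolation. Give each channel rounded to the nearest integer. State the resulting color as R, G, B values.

R = 255 + 0.74 × (52 − 255) = 255 + 0.74 × -203 = 104.78 → 105
G = 111 + 0.74 × (224 − 111) = 111 + 0.74 × 113 = 194.62 → 195
B = 97 + 0.74 × (87 − 97) = 97 + 0.74 × -10 = 89.6 → 90

(105, 195, 90)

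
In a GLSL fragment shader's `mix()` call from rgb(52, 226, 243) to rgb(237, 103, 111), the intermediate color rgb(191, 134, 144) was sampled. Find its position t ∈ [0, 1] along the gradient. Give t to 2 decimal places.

Invert the lerp on the R channel (largest span, 185): t = (191 − 52) / (237 − 52) = 139/185 = 0.75135.
Check on G: (134 − 226)/(103 − 226) = 0.748 ✓

0.75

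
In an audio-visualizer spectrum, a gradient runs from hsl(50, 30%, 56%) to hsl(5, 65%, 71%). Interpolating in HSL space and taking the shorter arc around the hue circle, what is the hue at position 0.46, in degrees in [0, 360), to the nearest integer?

Hue arc: Δh = 5 − 50 = -45° (|Δh| ≤ 180, already the shorter path).
H = 50 + 0.46 × (-45) = 29.3 → 29°

29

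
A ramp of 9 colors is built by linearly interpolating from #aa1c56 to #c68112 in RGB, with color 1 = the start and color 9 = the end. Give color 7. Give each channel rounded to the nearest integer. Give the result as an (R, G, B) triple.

With 9 swatches and endpoints inclusive, swatch 7 sits at t = (7 − 1)/(9 − 1) = 6/8 ≈ 0.75.
#aa1c56 → (170, 28, 86); #c68112 → (198, 129, 18).
R = 170 + 0.75 × (198 − 170) = 191 → 191
G = 28 + 0.75 × (129 − 28) = 103.75 → 104
B = 86 + 0.75 × (18 − 86) = 35 → 35

(191, 104, 35)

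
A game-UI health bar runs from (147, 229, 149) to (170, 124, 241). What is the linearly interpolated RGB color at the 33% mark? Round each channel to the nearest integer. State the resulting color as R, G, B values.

(155, 194, 179)

33% corresponds to t = 0.33.
R = 147 + 0.33 × (170 − 147) = 147 + 0.33 × 23 = 154.59 → 155
G = 229 + 0.33 × (124 − 229) = 229 + 0.33 × -105 = 194.35 → 194
B = 149 + 0.33 × (241 − 149) = 149 + 0.33 × 92 = 179.36 → 179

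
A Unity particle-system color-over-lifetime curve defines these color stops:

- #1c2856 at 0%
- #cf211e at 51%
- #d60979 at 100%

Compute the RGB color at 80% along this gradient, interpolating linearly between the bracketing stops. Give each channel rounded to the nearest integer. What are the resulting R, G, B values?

80% lies between the 51% and 100% stops, so the local fraction is t = (80 − 51)/(100 − 51) = 29/49 ≈ 0.5918.
#cf211e → (207, 33, 30); #d60979 → (214, 9, 121).
R = 207 + 0.5918 × (214 − 207) = 211.143 → 211
G = 33 + 0.5918 × (9 − 33) = 18.797 → 19
B = 30 + 0.5918 × (121 − 30) = 83.854 → 84

(211, 19, 84)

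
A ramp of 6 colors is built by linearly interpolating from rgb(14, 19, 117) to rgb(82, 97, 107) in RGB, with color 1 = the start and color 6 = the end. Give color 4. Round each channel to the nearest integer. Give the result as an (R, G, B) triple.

(55, 66, 111)

With 6 swatches and endpoints inclusive, swatch 4 sits at t = (4 − 1)/(6 − 1) = 3/5 ≈ 0.6.
R = 14 + 0.6 × (82 − 14) = 54.8 → 55
G = 19 + 0.6 × (97 − 19) = 65.8 → 66
B = 117 + 0.6 × (107 − 117) = 111 → 111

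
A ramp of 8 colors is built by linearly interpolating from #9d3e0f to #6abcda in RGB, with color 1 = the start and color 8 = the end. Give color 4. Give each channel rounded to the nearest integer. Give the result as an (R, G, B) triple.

With 8 swatches and endpoints inclusive, swatch 4 sits at t = (4 − 1)/(8 − 1) = 3/7 ≈ 0.4286.
#9d3e0f → (157, 62, 15); #6abcda → (106, 188, 218).
R = 157 + 0.4286 × (106 − 157) = 135.141 → 135
G = 62 + 0.4286 × (188 − 62) = 116.004 → 116
B = 15 + 0.4286 × (218 − 15) = 102.006 → 102

(135, 116, 102)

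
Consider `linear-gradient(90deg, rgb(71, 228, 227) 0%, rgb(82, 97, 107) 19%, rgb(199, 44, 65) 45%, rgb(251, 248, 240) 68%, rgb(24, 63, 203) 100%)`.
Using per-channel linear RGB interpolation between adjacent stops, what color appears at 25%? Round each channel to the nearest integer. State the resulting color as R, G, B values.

(109, 85, 97)

25% lies between the 19% and 45% stops, so the local fraction is t = (25 − 19)/(45 − 19) = 6/26 ≈ 0.2308.
R = 82 + 0.2308 × (199 − 82) = 109.004 → 109
G = 97 + 0.2308 × (44 − 97) = 84.768 → 85
B = 107 + 0.2308 × (65 − 107) = 97.306 → 97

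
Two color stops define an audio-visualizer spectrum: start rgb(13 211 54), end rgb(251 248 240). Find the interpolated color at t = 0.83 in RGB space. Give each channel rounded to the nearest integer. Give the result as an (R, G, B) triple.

R = 13 + 0.83 × (251 − 13) = 13 + 0.83 × 238 = 210.54 → 211
G = 211 + 0.83 × (248 − 211) = 211 + 0.83 × 37 = 241.71 → 242
B = 54 + 0.83 × (240 − 54) = 54 + 0.83 × 186 = 208.38 → 208

(211, 242, 208)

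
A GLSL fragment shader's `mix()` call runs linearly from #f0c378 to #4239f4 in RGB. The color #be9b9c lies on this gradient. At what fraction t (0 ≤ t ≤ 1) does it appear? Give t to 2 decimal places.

0.29

Invert the lerp on the R channel (largest span, 174): t = (190 − 240) / (66 − 240) = -50/-174 = 0.28736.
Check on G: (155 − 195)/(57 − 195) = 0.2899 ✓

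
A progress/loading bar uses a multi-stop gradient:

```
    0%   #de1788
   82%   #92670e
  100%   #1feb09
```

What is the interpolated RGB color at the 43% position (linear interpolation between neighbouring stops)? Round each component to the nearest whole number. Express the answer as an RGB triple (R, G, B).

(182, 65, 72)

43% lies between the 0% and 82% stops, so the local fraction is t = (43 − 0)/(82 − 0) = 43/82 ≈ 0.5244.
#de1788 → (222, 23, 136); #92670e → (146, 103, 14).
R = 222 + 0.5244 × (146 − 222) = 182.146 → 182
G = 23 + 0.5244 × (103 − 23) = 64.952 → 65
B = 136 + 0.5244 × (14 − 136) = 72.023 → 72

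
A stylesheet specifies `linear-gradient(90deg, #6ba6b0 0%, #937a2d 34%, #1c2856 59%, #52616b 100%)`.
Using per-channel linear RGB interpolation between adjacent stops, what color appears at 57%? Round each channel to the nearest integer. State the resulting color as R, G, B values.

57% lies between the 34% and 59% stops, so the local fraction is t = (57 − 34)/(59 − 34) = 23/25 ≈ 0.92.
#937a2d → (147, 122, 45); #1c2856 → (28, 40, 86).
R = 147 + 0.92 × (28 − 147) = 37.52 → 38
G = 122 + 0.92 × (40 − 122) = 46.56 → 47
B = 45 + 0.92 × (86 − 45) = 82.72 → 83

(38, 47, 83)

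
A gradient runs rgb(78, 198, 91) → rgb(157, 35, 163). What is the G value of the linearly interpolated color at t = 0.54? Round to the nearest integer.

110

G = 198 + 0.54 × (35 − 198) = 109.98 → 110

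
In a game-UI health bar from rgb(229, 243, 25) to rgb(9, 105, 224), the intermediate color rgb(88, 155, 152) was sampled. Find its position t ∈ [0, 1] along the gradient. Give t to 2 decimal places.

Invert the lerp on the R channel (largest span, 220): t = (88 − 229) / (9 − 229) = -141/-220 = 0.64091.
Check on G: (155 − 243)/(105 − 243) = 0.6377 ✓

0.64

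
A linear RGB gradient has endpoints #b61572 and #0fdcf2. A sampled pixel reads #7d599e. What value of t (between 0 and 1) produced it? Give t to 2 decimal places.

0.34

Invert the lerp on the G channel (largest span, 199): t = (89 − 21) / (220 − 21) = 68/199 = 0.34171.
Check on R: (125 − 182)/(15 − 182) = 0.3413 ✓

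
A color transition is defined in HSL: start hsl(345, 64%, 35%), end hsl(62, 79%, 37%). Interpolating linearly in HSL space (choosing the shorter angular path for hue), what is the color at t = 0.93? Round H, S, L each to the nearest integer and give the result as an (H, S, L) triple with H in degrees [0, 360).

(57, 78, 37)

Hue: 62 − 345 = -283°, but |-283| > 180 so the shorter arc goes the other way: Δh = -283 + 360 = 77°.
H = 345 + 0.93 × (77) = 416.61 → 417 → 417 mod 360 = 57°
S = 64 + 0.93 × (79 − 64) = 77.95 → 78%
L = 35 + 0.93 × (37 − 35) = 36.86 → 37%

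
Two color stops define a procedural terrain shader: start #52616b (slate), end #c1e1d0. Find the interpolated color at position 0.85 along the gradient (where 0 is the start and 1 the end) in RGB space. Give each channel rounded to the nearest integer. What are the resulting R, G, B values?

(176, 206, 193)

#52616b → (82, 97, 107); #c1e1d0 → (193, 225, 208).
R = 82 + 0.85 × (193 − 82) = 82 + 0.85 × 111 = 176.35 → 176
G = 97 + 0.85 × (225 − 97) = 97 + 0.85 × 128 = 205.8 → 206
B = 107 + 0.85 × (208 − 107) = 107 + 0.85 × 101 = 192.85 → 193
So the blended color is (176, 206, 193), about #b0cec1.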